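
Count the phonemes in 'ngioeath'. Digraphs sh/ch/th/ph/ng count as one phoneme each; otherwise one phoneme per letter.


Parsing 'ngioeath' greedily, digraphs first:
  'ng' -> digraph (1 consonant phoneme) (phonemes so far: 1)
  'i' -> vowel phoneme (phonemes so far: 2)
  'o' -> vowel phoneme (phonemes so far: 3)
  'e' -> vowel phoneme (phonemes so far: 4)
  'a' -> vowel phoneme (phonemes so far: 5)
  'th' -> digraph (1 consonant phoneme) (phonemes so far: 6)
Total phonemes: 6

6


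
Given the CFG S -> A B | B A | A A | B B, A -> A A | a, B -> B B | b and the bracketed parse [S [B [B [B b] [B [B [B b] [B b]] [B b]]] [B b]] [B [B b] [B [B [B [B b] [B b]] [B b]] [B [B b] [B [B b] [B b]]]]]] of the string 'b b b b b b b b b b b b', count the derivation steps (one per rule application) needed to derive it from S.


Every bracketed nonterminal node [X ...] in the tree is produced by exactly one rule application.
Reading the tree off as a leftmost derivation:
  Step 1: S  =>  B B   (applied S -> B B)
  Step 2: B B  =>  B B B   (applied B -> B B)
  Step 3: B B B  =>  B B B B   (applied B -> B B)
  Step 4: B B B B  =>  b B B B   (applied B -> b)
  Step 5: b B B B  =>  b B B B B   (applied B -> B B)
  Step 6: b B B B B  =>  b B B B B B   (applied B -> B B)
  Step 7: b B B B B B  =>  b b B B B B   (applied B -> b)
  Step 8: b b B B B B  =>  b b b B B B   (applied B -> b)
  Step 9: b b b B B B  =>  b b b b B B   (applied B -> b)
  Step 10: b b b b B B  =>  b b b b b B   (applied B -> b)
  Step 11: b b b b b B  =>  b b b b b B B   (applied B -> B B)
  Step 12: b b b b b B B  =>  b b b b b b B   (applied B -> b)
  Step 13: b b b b b b B  =>  b b b b b b B B   (applied B -> B B)
  Step 14: b b b b b b B B  =>  b b b b b b B B B   (applied B -> B B)
  Step 15: b b b b b b B B B  =>  b b b b b b B B B B   (applied B -> B B)
  Step 16: b b b b b b B B B B  =>  b b b b b b b B B B   (applied B -> b)
  Step 17: b b b b b b b B B B  =>  b b b b b b b b B B   (applied B -> b)
  Step 18: b b b b b b b b B B  =>  b b b b b b b b b B   (applied B -> b)
  Step 19: b b b b b b b b b B  =>  b b b b b b b b b B B   (applied B -> B B)
  Step 20: b b b b b b b b b B B  =>  b b b b b b b b b b B   (applied B -> b)
  Step 21: b b b b b b b b b b B  =>  b b b b b b b b b b B B   (applied B -> B B)
  Step 22: b b b b b b b b b b B B  =>  b b b b b b b b b b b B   (applied B -> b)
  Step 23: b b b b b b b b b b b B  =>  b b b b b b b b b b b b   (applied B -> b)
Final yield: b b b b b b b b b b b b
Total rewrite steps: 23

23


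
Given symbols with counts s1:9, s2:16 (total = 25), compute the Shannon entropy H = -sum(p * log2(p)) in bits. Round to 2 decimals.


Computing entropy H = -sum(p_i * log2(p_i)):
  s1: p = 9/25 = 0.3600, -p*log2(p) = 0.5306
  s2: p = 16/25 = 0.6400, -p*log2(p) = 0.4121
H = sum of terms = 0.9427
Rounded to 2 decimals: 0.94

0.94


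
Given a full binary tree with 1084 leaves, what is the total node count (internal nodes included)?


Leaf nodes (terminals): 1084
Internal nodes = n - 1 = 1084 - 1 = 1083
Total = leaves + internal = 1084 + 1083 = 2167

2167


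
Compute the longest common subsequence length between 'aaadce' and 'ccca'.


DP table for LCS of 'aaadce' and 'ccca':
       c  c  c  a
    0  0  0  0  0
  a 0  0  0  0  1
  a 0  0  0  0  1
  a 0  0  0  0  1
  d 0  0  0  0  1
  c 0  1  1  1  1
  e 0  1  1  1  1
LCS: 'a'
LCS length = 1

1


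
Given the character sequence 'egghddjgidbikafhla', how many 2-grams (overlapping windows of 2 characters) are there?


String 'egghddjgidbikafhla' has length L = 18.
Number of overlapping n-grams = L - n + 1
Substituting: 18 - 2 + 1 = 17

17


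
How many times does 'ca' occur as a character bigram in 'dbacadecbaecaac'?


Scanning 'dbacadecbaecaac' for bigram 'ca':
  Position 0: 'db' -> no
  Position 1: 'ba' -> no
  Position 2: 'ac' -> no
  Position 3: 'ca' -> MATCH
  Position 4: 'ad' -> no
  Position 5: 'de' -> no
  Position 6: 'ec' -> no
  Position 7: 'cb' -> no
  Position 8: 'ba' -> no
  Position 9: 'ae' -> no
  Position 10: 'ec' -> no
  Position 11: 'ca' -> MATCH
  Position 12: 'aa' -> no
  Position 13: 'ac' -> no
Total matches: 2

2


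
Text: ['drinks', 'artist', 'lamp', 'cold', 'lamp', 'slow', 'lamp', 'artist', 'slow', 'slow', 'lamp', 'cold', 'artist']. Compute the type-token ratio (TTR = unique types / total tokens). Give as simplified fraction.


Tokens: 13
Unique types: ('artist', 'cold', 'drinks', 'lamp', 'slow') = 5
TTR = 5/13
Already in lowest terms.

5/13


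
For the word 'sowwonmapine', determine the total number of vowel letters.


Scanning each character of 'sowwonmapine':
  Position 1: 's' -> consonant (running count: 0)
  Position 2: 'o' -> vowel (running count: 1)
  Position 3: 'w' -> consonant (running count: 1)
  Position 4: 'w' -> consonant (running count: 1)
  Position 5: 'o' -> vowel (running count: 2)
  Position 6: 'n' -> consonant (running count: 2)
  Position 7: 'm' -> consonant (running count: 2)
  Position 8: 'a' -> vowel (running count: 3)
  Position 9: 'p' -> consonant (running count: 3)
  Position 10: 'i' -> vowel (running count: 4)
  Position 11: 'n' -> consonant (running count: 4)
  Position 12: 'e' -> vowel (running count: 5)
Total vowels: 5

5


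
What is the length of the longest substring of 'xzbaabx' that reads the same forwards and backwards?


Scanning 'xzbaabx' for palindromic substrings.
Substring at positions 2-5: 'baab'.
Check: reverse('baab') = 'baab' -> palindrome confirmed.
Neighbouring characters ('z' / 'x') break symmetry, so it cannot extend further.
No longer palindromic substring exists; longest length = 4

4


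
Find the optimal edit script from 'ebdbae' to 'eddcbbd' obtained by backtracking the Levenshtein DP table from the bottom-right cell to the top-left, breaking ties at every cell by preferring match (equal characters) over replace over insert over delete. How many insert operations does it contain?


Edit distance = 4. Backtracking from cell (6, 7) with preference match > replace > insert > delete,
then listing the resulting alignment 'ebdbae' -> 'eddcbbd' left to right:
  Step 1: keep 'e'
  Step 2: replace b->d
  Step 3: keep 'd'
  Step 4: insert 'c' [insertion #1]
  Step 5: keep 'b'
  Step 6: replace a->b
  Step 7: replace e->d
Total insertions: 1

1


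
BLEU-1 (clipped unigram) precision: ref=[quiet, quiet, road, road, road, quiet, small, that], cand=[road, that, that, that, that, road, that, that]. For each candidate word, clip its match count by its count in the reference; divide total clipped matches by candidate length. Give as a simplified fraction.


Reference word counts: {'quiet': 3, 'road': 3, 'small': 1, 'that': 1}
Checking each candidate word (with clipping):
  'road' -> in reference (ref count 3, used 1/3) -> match (matches: 1)
  'that' -> in reference (ref count 1, used 1/1) -> match (matches: 2)
  'that' -> ref count 1 already used up (1/1) -> clipped, no match (matches: 2)
  'that' -> ref count 1 already used up (1/1) -> clipped, no match (matches: 2)
  'that' -> ref count 1 already used up (1/1) -> clipped, no match (matches: 2)
  'road' -> in reference (ref count 3, used 2/3) -> match (matches: 3)
  'that' -> ref count 1 already used up (1/1) -> clipped, no match (matches: 3)
  'that' -> ref count 1 already used up (1/1) -> clipped, no match (matches: 3)
Clipped matches: 3, Candidate length: 8
Precision = 3/8

3/8


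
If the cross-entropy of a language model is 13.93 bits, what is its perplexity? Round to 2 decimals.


Perplexity formula: PP = 2^H
H = 13.93
PP = 2^13.93
Decompose: 2^13.93 = 2^13 * 2^0.93
2^13 = 8192, 2^0.93 ~ 1.9052760
PP ~ 8192 * 1.9052760 = 15608.0209920
Rounded to 2 decimals: 15608.02

15608.02


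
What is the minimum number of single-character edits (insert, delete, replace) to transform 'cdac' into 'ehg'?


Building DP table for s1='cdac' (len 4) and s2='ehg' (len 3):
       e  h  g
    0  1  2  3
  c 1  1  2  3
  d 2  2  2  3
  a 3  3  3  3
  c 4  4  4  4
Edit distance = dp[4][3] = 4

4


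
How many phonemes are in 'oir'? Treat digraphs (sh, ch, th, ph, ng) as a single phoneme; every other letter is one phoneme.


Parsing 'oir' greedily, digraphs first:
  'o' -> vowel phoneme (phonemes so far: 1)
  'i' -> vowel phoneme (phonemes so far: 2)
  'r' -> consonant phoneme (phonemes so far: 3)
Total phonemes: 3

3


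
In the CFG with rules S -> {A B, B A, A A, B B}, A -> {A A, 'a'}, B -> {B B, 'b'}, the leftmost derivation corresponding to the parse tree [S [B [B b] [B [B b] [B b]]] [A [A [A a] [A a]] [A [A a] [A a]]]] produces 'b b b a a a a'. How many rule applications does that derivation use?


Every bracketed nonterminal node [X ...] in the tree is produced by exactly one rule application.
Reading the tree off as a leftmost derivation:
  Step 1: S  =>  B A   (applied S -> B A)
  Step 2: B A  =>  B B A   (applied B -> B B)
  Step 3: B B A  =>  b B A   (applied B -> b)
  Step 4: b B A  =>  b B B A   (applied B -> B B)
  Step 5: b B B A  =>  b b B A   (applied B -> b)
  Step 6: b b B A  =>  b b b A   (applied B -> b)
  Step 7: b b b A  =>  b b b A A   (applied A -> A A)
  Step 8: b b b A A  =>  b b b A A A   (applied A -> A A)
  Step 9: b b b A A A  =>  b b b a A A   (applied A -> a)
  Step 10: b b b a A A  =>  b b b a a A   (applied A -> a)
  Step 11: b b b a a A  =>  b b b a a A A   (applied A -> A A)
  Step 12: b b b a a A A  =>  b b b a a a A   (applied A -> a)
  Step 13: b b b a a a A  =>  b b b a a a a   (applied A -> a)
Final yield: b b b a a a a
Total rewrite steps: 13

13


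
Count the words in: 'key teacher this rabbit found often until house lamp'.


Counting words by splitting on spaces:
  Word 1: 'key'
  Word 2: 'teacher'
  Word 3: 'this'
  Word 4: 'rabbit'
  Word 5: 'found'
  Word 6: 'often'
  Word 7: 'until'
  Word 8: 'house'
  Word 9: 'lamp'
Total words: 9

9


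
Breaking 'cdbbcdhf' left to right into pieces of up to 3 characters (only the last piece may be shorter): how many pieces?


'cdbbcdhf' has 8 characters.
Chunking with max size 3:
  Chunk 1: 'cdb' (positions 0-2)
  Chunk 2: 'bcd' (positions 3-5)
  Chunk 3: 'hf' (positions 6-7)
Total chunks: ceil(8 / 3) = 3

3


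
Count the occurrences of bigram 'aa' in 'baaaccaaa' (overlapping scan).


Scanning 'baaaccaaa' for bigram 'aa':
  Position 0: 'ba' -> no
  Position 1: 'aa' -> MATCH
  Position 2: 'aa' -> MATCH
  Position 3: 'ac' -> no
  Position 4: 'cc' -> no
  Position 5: 'ca' -> no
  Position 6: 'aa' -> MATCH
  Position 7: 'aa' -> MATCH
Total matches: 4

4


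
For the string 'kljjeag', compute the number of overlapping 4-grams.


String 'kljjeag' has length L = 7.
Number of overlapping n-grams = L - n + 1
Substituting: 7 - 4 + 1 = 4

4


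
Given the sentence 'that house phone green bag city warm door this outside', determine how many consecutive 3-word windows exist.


Word trigrams from [10] words:
  Trigram 1: (that house phone)
  Trigram 2: (house phone green)
  Trigram 3: (phone green bag)
  Trigram 4: (green bag city)
  Trigram 5: (bag city warm)
  Trigram 6: (city warm door)
  Trigram 7: (warm door this)
  Trigram 8: (door this outside)
Total word trigrams: 10 - 2 = 8

8


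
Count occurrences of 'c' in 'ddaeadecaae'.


Scanning 'ddaeadecaae' for 'c':
  Position 7: 'c' -> MATCH (count: 1)
Total occurrences of 'c': 1

1


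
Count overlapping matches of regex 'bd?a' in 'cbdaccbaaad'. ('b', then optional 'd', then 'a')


Pattern: bd?a means 'b', then optional 'd', then 'a'.
Scanning 'cbdaccbaaad' position-by-position:
  Pos 0: window 'cbd' -> no
  Pos 1: window 'bda' -> MATCH
  Pos 2: window 'dac' -> no
  Pos 3: window 'acc' -> no
  Pos 4: window 'ccb' -> no
  Pos 5: window 'cba' -> no
  Pos 6: window 'baa' -> MATCH
  Pos 7: window 'aaa' -> no
  Pos 8: window 'aad' -> no
  Pos 9: window 'ad' -> no
  Pos 10: window 'd' -> no
Total matches: 2

2


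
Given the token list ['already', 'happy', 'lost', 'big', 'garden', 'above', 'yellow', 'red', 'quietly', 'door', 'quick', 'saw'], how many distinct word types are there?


Listing all tokens and tracking unique types:
  Token 1: 'already' -> NEW (unique so far: 1)
  Token 2: 'happy' -> NEW (unique so far: 2)
  Token 3: 'lost' -> NEW (unique so far: 3)
  Token 4: 'big' -> NEW (unique so far: 4)
  Token 5: 'garden' -> NEW (unique so far: 5)
  Token 6: 'above' -> NEW (unique so far: 6)
  Token 7: 'yellow' -> NEW (unique so far: 7)
  Token 8: 'red' -> NEW (unique so far: 8)
  Token 9: 'quietly' -> NEW (unique so far: 9)
  Token 10: 'door' -> NEW (unique so far: 10)
  Token 11: 'quick' -> NEW (unique so far: 11)
  Token 12: 'saw' -> NEW (unique so far: 12)
Unique types: ('above', 'already', 'big', 'door', 'garden', 'happy', 'lost', 'quick', 'quietly', 'red', 'saw', 'yellow')
Vocabulary size: 12

12


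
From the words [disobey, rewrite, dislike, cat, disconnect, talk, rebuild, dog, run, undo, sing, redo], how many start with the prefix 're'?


Checking each word for prefix 're':
  'disobey' -> no (count: 0)
  'rewrite' -> YES, starts with 're' (count: 1)
  'dislike' -> no (count: 1)
  'cat' -> no (count: 1)
  'disconnect' -> no (count: 1)
  'talk' -> no (count: 1)
  'rebuild' -> YES, starts with 're' (count: 2)
  'dog' -> no (count: 2)
  'run' -> no (count: 2)
  'undo' -> no (count: 2)
  'sing' -> no (count: 2)
  'redo' -> YES, starts with 're' (count: 3)
Total with prefix 're': 3

3


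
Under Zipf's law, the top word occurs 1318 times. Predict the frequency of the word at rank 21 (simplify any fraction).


Zipf's law: freq(rank) = f1 / rank
f1 = 1318, rank = 21
freq = 1318 / 21
GCD(1318, 21) = 1
Simplified: 1318/21

1318/21


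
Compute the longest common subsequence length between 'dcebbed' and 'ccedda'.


DP table for LCS of 'dcebbed' and 'ccedda':
       c  c  e  d  d  a
    0  0  0  0  0  0  0
  d 0  0  0  0  1  1  1
  c 0  1  1  1  1  1  1
  e 0  1  1  2  2  2  2
  b 0  1  1  2  2  2  2
  b 0  1  1  2  2  2  2
  e 0  1  1  2  2  2  2
  d 0  1  1  2  3  3  3
LCS: 'ced'
LCS length = 3

3


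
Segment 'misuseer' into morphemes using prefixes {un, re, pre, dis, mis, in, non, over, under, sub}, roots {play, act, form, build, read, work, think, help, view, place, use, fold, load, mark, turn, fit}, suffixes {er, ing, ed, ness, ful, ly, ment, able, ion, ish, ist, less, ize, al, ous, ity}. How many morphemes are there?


Segmenting 'misuseer' against the inventory:
  'mis' -> prefix (morpheme 1)
  'use' -> root (morpheme 2)
  'er' -> suffix (morpheme 3)
Total morphemes: 3

3


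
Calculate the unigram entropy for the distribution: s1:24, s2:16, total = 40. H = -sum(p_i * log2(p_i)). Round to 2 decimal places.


Computing entropy H = -sum(p_i * log2(p_i)):
  s1: p = 24/40 = 0.6000, -p*log2(p) = 0.4422
  s2: p = 16/40 = 0.4000, -p*log2(p) = 0.5288
H = sum of terms = 0.9710
Rounded to 2 decimals: 0.97

0.97


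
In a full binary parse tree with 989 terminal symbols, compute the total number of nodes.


Leaf nodes (terminals): 989
Internal nodes = n - 1 = 989 - 1 = 988
Total = leaves + internal = 989 + 988 = 1977

1977


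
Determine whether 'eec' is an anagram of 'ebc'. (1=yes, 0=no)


Sort characters of 'eec': 'cee'
Sort characters of 'ebc': 'bce'
Sorted forms differ -> they are NOT anagrams
Result: 0

0


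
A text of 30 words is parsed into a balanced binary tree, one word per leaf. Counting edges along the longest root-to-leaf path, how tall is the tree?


In a balanced binary tree with n leaves the deepest leaf is ceil(log2(n)) edges below the root.
log2(30) = 4.9069
ceil(4.9069) = 5
height (edges) = 5

5


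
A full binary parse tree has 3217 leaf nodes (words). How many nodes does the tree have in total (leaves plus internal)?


Leaf nodes (terminals): 3217
Internal nodes = n - 1 = 3217 - 1 = 3216
Total = leaves + internal = 3217 + 3216 = 6433

6433


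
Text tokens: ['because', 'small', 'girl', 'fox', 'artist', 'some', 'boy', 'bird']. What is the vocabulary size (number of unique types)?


Listing all tokens and tracking unique types:
  Token 1: 'because' -> NEW (unique so far: 1)
  Token 2: 'small' -> NEW (unique so far: 2)
  Token 3: 'girl' -> NEW (unique so far: 3)
  Token 4: 'fox' -> NEW (unique so far: 4)
  Token 5: 'artist' -> NEW (unique so far: 5)
  Token 6: 'some' -> NEW (unique so far: 6)
  Token 7: 'boy' -> NEW (unique so far: 7)
  Token 8: 'bird' -> NEW (unique so far: 8)
Unique types: ('artist', 'because', 'bird', 'boy', 'fox', 'girl', 'small', 'some')
Vocabulary size: 8

8


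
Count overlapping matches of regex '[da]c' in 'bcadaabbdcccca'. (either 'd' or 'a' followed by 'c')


Pattern: [da]c means either 'd' or 'a' followed by 'c'.
Scanning 'bcadaabbdcccca' position-by-position:
  Pos 0: window 'bc' -> no
  Pos 1: window 'ca' -> no
  Pos 2: window 'ad' -> no
  Pos 3: window 'da' -> no
  Pos 4: window 'aa' -> no
  Pos 5: window 'ab' -> no
  Pos 6: window 'bb' -> no
  Pos 7: window 'bd' -> no
  Pos 8: window 'dc' -> MATCH
  Pos 9: window 'cc' -> no
  Pos 10: window 'cc' -> no
  Pos 11: window 'cc' -> no
  Pos 12: window 'ca' -> no
  Pos 13: window 'a' -> no
Total matches: 1

1


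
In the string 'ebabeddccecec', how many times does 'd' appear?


Scanning 'ebabeddccecec' for 'd':
  Position 5: 'd' -> MATCH (count: 1)
  Position 6: 'd' -> MATCH (count: 2)
Total occurrences of 'd': 2

2


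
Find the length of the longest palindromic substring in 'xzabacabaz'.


Scanning 'xzabacabaz' for palindromic substrings.
Substring at positions 1-9: 'zabacabaz'.
Check: reverse('zabacabaz') = 'zabacabaz' -> palindrome confirmed.
Neighbouring characters ('x' / '-') break symmetry, so it cannot extend further.
No longer palindromic substring exists; longest length = 9

9


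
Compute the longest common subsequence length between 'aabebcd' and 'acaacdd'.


DP table for LCS of 'aabebcd' and 'acaacdd':
       a  c  a  a  c  d  d
    0  0  0  0  0  0  0  0
  a 0  1  1  1  1  1  1  1
  a 0  1  1  2  2  2  2  2
  b 0  1  1  2  2  2  2  2
  e 0  1  1  2  2  2  2  2
  b 0  1  1  2  2  2  2  2
  c 0  1  2  2  2  3  3  3
  d 0  1  2  2  2  3  4  4
LCS: 'aacd'
LCS length = 4

4


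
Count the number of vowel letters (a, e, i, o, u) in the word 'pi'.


Scanning each character of 'pi':
  Position 1: 'p' -> consonant (running count: 0)
  Position 2: 'i' -> vowel (running count: 1)
Total vowels: 1

1


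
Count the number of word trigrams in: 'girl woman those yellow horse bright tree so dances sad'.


Word trigrams from [10] words:
  Trigram 1: (girl woman those)
  Trigram 2: (woman those yellow)
  Trigram 3: (those yellow horse)
  Trigram 4: (yellow horse bright)
  Trigram 5: (horse bright tree)
  Trigram 6: (bright tree so)
  Trigram 7: (tree so dances)
  Trigram 8: (so dances sad)
Total word trigrams: 10 - 2 = 8

8


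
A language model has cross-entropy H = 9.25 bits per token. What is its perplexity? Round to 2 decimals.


Perplexity formula: PP = 2^H
H = 9.25
PP = 2^9.25
Decompose: 2^9.25 = 2^9 * 2^0.25
2^9 = 512, 2^0.25 ~ 1.1892071
PP ~ 512 * 1.1892071 = 608.8740352
Rounded to 2 decimals: 608.87

608.87


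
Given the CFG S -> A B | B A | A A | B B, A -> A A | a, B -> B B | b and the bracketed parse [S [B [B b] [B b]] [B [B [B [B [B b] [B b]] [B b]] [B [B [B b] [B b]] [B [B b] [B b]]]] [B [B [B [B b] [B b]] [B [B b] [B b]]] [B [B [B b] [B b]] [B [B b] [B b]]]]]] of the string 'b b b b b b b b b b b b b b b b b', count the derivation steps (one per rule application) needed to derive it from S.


Every bracketed nonterminal node [X ...] in the tree is produced by exactly one rule application.
Reading the tree off as a leftmost derivation:
  Step 1: S  =>  B B   (applied S -> B B)
  Step 2: B B  =>  B B B   (applied B -> B B)
  Step 3: B B B  =>  b B B   (applied B -> b)
  Step 4: b B B  =>  b b B   (applied B -> b)
  Step 5: b b B  =>  b b B B   (applied B -> B B)
  Step 6: b b B B  =>  b b B B B   (applied B -> B B)
  Step 7: b b B B B  =>  b b B B B B   (applied B -> B B)
  Step 8: b b B B B B  =>  b b B B B B B   (applied B -> B B)
  Step 9: b b B B B B B  =>  b b b B B B B   (applied B -> b)
  Step 10: b b b B B B B  =>  b b b b B B B   (applied B -> b)
  Step 11: b b b b B B B  =>  b b b b b B B   (applied B -> b)
  Step 12: b b b b b B B  =>  b b b b b B B B   (applied B -> B B)
  Step 13: b b b b b B B B  =>  b b b b b B B B B   (applied B -> B B)
  Step 14: b b b b b B B B B  =>  b b b b b b B B B   (applied B -> b)
  Step 15: b b b b b b B B B  =>  b b b b b b b B B   (applied B -> b)
  Step 16: b b b b b b b B B  =>  b b b b b b b B B B   (applied B -> B B)
  Step 17: b b b b b b b B B B  =>  b b b b b b b b B B   (applied B -> b)
  Step 18: b b b b b b b b B B  =>  b b b b b b b b b B   (applied B -> b)
  Step 19: b b b b b b b b b B  =>  b b b b b b b b b B B   (applied B -> B B)
  Step 20: b b b b b b b b b B B  =>  b b b b b b b b b B B B   (applied B -> B B)
  Step 21: b b b b b b b b b B B B  =>  b b b b b b b b b B B B B   (applied B -> B B)
  Step 22: b b b b b b b b b B B B B  =>  b b b b b b b b b b B B B   (applied B -> b)
  Step 23: b b b b b b b b b b B B B  =>  b b b b b b b b b b b B B   (applied B -> b)
  Step 24: b b b b b b b b b b b B B  =>  b b b b b b b b b b b B B B   (applied B -> B B)
  Step 25: b b b b b b b b b b b B B B  =>  b b b b b b b b b b b b B B   (applied B -> b)
  Step 26: b b b b b b b b b b b b B B  =>  b b b b b b b b b b b b b B   (applied B -> b)
  Step 27: b b b b b b b b b b b b b B  =>  b b b b b b b b b b b b b B B   (applied B -> B B)
  Step 28: b b b b b b b b b b b b b B B  =>  b b b b b b b b b b b b b B B B   (applied B -> B B)
  Step 29: b b b b b b b b b b b b b B B B  =>  b b b b b b b b b b b b b b B B   (applied B -> b)
  Step 30: b b b b b b b b b b b b b b B B  =>  b b b b b b b b b b b b b b b B   (applied B -> b)
  Step 31: b b b b b b b b b b b b b b b B  =>  b b b b b b b b b b b b b b b B B   (applied B -> B B)
  Step 32: b b b b b b b b b b b b b b b B B  =>  b b b b b b b b b b b b b b b b B   (applied B -> b)
  Step 33: b b b b b b b b b b b b b b b b B  =>  b b b b b b b b b b b b b b b b b   (applied B -> b)
Final yield: b b b b b b b b b b b b b b b b b
Total rewrite steps: 33

33


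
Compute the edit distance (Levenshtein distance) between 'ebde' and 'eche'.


Building DP table for s1='ebde' (len 4) and s2='eche' (len 4):
       e  c  h  e
    0  1  2  3  4
  e 1  0  1  2  3
  b 2  1  1  2  3
  d 3  2  2  2  3
  e 4  3  3  3  2
Edit distance = dp[4][4] = 2

2


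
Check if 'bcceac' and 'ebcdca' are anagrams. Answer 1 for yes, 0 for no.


Sort characters of 'bcceac': 'abccce'
Sort characters of 'ebcdca': 'abccde'
Sorted forms differ -> they are NOT anagrams
Result: 0

0


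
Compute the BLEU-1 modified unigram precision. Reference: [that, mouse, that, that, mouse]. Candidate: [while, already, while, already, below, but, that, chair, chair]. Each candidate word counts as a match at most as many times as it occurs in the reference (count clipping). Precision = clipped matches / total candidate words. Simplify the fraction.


Reference word counts: {'mouse': 2, 'that': 3}
Checking each candidate word (with clipping):
  'while' -> not in reference -> no match (matches: 0)
  'already' -> not in reference -> no match (matches: 0)
  'while' -> not in reference -> no match (matches: 0)
  'already' -> not in reference -> no match (matches: 0)
  'below' -> not in reference -> no match (matches: 0)
  'but' -> not in reference -> no match (matches: 0)
  'that' -> in reference (ref count 3, used 1/3) -> match (matches: 1)
  'chair' -> not in reference -> no match (matches: 1)
  'chair' -> not in reference -> no match (matches: 1)
Clipped matches: 1, Candidate length: 9
Precision = 1/9

1/9


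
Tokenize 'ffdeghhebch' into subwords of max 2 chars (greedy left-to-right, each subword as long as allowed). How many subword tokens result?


'ffdeghhebch' has 11 characters.
Chunking with max size 2:
  Chunk 1: 'ff' (positions 0-1)
  Chunk 2: 'de' (positions 2-3)
  Chunk 3: 'gh' (positions 4-5)
  Chunk 4: 'he' (positions 6-7)
  Chunk 5: 'bc' (positions 8-9)
  Chunk 6: 'h' (positions 10-10)
Total chunks: ceil(11 / 2) = 6

6


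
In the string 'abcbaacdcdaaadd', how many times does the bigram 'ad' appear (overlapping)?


Scanning 'abcbaacdcdaaadd' for bigram 'ad':
  Position 0: 'ab' -> no
  Position 1: 'bc' -> no
  Position 2: 'cb' -> no
  Position 3: 'ba' -> no
  Position 4: 'aa' -> no
  Position 5: 'ac' -> no
  Position 6: 'cd' -> no
  Position 7: 'dc' -> no
  Position 8: 'cd' -> no
  Position 9: 'da' -> no
  Position 10: 'aa' -> no
  Position 11: 'aa' -> no
  Position 12: 'ad' -> MATCH
  Position 13: 'dd' -> no
Total matches: 1

1


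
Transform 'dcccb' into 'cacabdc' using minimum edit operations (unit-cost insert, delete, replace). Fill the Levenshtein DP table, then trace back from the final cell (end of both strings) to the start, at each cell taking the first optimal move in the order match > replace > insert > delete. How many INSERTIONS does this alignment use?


Edit distance = 5. Backtracking from cell (5, 7) with preference match > replace > insert > delete,
then listing the resulting alignment 'dcccb' -> 'cacabdc' left to right:
  Step 1: replace d->c
  Step 2: replace c->a
  Step 3: keep 'c'
  Step 4: replace c->a
  Step 5: keep 'b'
  Step 6: insert 'd' [insertion #1]
  Step 7: insert 'c' [insertion #2]
Total insertions: 2

2


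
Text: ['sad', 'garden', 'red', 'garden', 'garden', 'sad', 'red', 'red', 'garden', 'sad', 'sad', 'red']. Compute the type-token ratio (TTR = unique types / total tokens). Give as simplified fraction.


Tokens: 12
Unique types: ('garden', 'red', 'sad') = 3
TTR = 3/12
Simplify: divide both by 3 -> 1/4
TTR = 1/4

1/4


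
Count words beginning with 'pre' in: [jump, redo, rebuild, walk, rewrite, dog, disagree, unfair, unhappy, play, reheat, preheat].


Checking each word for prefix 'pre':
  'jump' -> no (count: 0)
  'redo' -> no (count: 0)
  'rebuild' -> no (count: 0)
  'walk' -> no (count: 0)
  'rewrite' -> no (count: 0)
  'dog' -> no (count: 0)
  'disagree' -> no (count: 0)
  'unfair' -> no (count: 0)
  'unhappy' -> no (count: 0)
  'play' -> no (count: 0)
  'reheat' -> no (count: 0)
  'preheat' -> YES, starts with 'pre' (count: 1)
Total with prefix 'pre': 1

1


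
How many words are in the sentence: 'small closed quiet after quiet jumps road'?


Counting words by splitting on spaces:
  Word 1: 'small'
  Word 2: 'closed'
  Word 3: 'quiet'
  Word 4: 'after'
  Word 5: 'quiet'
  Word 6: 'jumps'
  Word 7: 'road'
Total words: 7

7


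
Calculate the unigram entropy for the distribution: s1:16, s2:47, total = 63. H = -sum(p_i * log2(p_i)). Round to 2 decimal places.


Computing entropy H = -sum(p_i * log2(p_i)):
  s1: p = 16/63 = 0.2540, -p*log2(p) = 0.5022
  s2: p = 47/63 = 0.7460, -p*log2(p) = 0.3153
H = sum of terms = 0.8175
Rounded to 2 decimals: 0.82

0.82


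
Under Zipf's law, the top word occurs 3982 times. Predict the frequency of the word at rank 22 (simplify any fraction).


Zipf's law: freq(rank) = f1 / rank
f1 = 3982, rank = 22
freq = 3982 / 22
= 181

181


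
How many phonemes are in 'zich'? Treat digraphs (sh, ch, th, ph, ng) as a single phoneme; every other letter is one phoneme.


Parsing 'zich' greedily, digraphs first:
  'z' -> consonant phoneme (phonemes so far: 1)
  'i' -> vowel phoneme (phonemes so far: 2)
  'ch' -> digraph (1 consonant phoneme) (phonemes so far: 3)
Total phonemes: 3

3


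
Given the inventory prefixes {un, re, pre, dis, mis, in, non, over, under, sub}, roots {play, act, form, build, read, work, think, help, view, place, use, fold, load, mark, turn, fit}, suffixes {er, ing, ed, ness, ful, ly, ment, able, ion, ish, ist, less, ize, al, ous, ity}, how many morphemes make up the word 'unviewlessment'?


Segmenting 'unviewlessment' against the inventory:
  'un' -> prefix (morpheme 1)
  'view' -> root (morpheme 2)
  'less' -> suffix (morpheme 3)
  'ment' -> suffix (morpheme 4)
Total morphemes: 4

4


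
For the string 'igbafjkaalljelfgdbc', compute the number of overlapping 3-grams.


String 'igbafjkaalljelfgdbc' has length L = 19.
Number of overlapping n-grams = L - n + 1
Substituting: 19 - 3 + 1 = 17

17


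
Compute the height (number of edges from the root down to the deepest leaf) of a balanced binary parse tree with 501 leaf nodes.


In a balanced binary tree with n leaves the deepest leaf is ceil(log2(n)) edges below the root.
log2(501) = 8.9687
ceil(8.9687) = 9
height (edges) = 9

9


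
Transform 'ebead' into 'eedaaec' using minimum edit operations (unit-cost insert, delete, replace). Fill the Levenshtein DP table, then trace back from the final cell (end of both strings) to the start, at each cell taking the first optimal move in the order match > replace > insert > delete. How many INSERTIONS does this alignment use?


Edit distance = 5. Backtracking from cell (5, 7) with preference match > replace > insert > delete,
then listing the resulting alignment 'ebead' -> 'eedaaec' left to right:
  Step 1: insert 'e' [insertion #1]
  Step 2: keep 'e'
  Step 3: replace b->d
  Step 4: replace e->a
  Step 5: keep 'a'
  Step 6: insert 'e' [insertion #2]
  Step 7: replace d->c
Total insertions: 2

2


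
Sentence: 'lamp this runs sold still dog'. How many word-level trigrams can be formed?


Word trigrams from [6] words:
  Trigram 1: (lamp this runs)
  Trigram 2: (this runs sold)
  Trigram 3: (runs sold still)
  Trigram 4: (sold still dog)
Total word trigrams: 6 - 2 = 4

4


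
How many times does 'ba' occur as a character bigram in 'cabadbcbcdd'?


Scanning 'cabadbcbcdd' for bigram 'ba':
  Position 0: 'ca' -> no
  Position 1: 'ab' -> no
  Position 2: 'ba' -> MATCH
  Position 3: 'ad' -> no
  Position 4: 'db' -> no
  Position 5: 'bc' -> no
  Position 6: 'cb' -> no
  Position 7: 'bc' -> no
  Position 8: 'cd' -> no
  Position 9: 'dd' -> no
Total matches: 1

1


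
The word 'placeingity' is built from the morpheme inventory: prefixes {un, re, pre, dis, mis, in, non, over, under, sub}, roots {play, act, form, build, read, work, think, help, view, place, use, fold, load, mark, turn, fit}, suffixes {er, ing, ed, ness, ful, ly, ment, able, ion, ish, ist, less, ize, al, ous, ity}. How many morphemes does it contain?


Segmenting 'placeingity' against the inventory:
  'place' -> root (morpheme 1)
  'ing' -> suffix (morpheme 2)
  'ity' -> suffix (morpheme 3)
Total morphemes: 3

3


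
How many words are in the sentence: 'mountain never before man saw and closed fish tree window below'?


Counting words by splitting on spaces:
  Word 1: 'mountain'
  Word 2: 'never'
  Word 3: 'before'
  Word 4: 'man'
  Word 5: 'saw'
  Word 6: 'and'
  Word 7: 'closed'
  Word 8: 'fish'
  Word 9: 'tree'
  Word 10: 'window'
  Word 11: 'below'
Total words: 11

11


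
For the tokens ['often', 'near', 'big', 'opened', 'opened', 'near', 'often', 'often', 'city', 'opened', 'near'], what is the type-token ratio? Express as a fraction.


Tokens: 11
Unique types: ('big', 'city', 'near', 'often', 'opened') = 5
TTR = 5/11
Already in lowest terms.

5/11


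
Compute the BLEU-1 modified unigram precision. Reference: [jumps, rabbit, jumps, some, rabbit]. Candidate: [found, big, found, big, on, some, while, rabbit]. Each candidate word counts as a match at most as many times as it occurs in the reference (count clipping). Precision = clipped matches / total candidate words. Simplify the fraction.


Reference word counts: {'jumps': 2, 'rabbit': 2, 'some': 1}
Checking each candidate word (with clipping):
  'found' -> not in reference -> no match (matches: 0)
  'big' -> not in reference -> no match (matches: 0)
  'found' -> not in reference -> no match (matches: 0)
  'big' -> not in reference -> no match (matches: 0)
  'on' -> not in reference -> no match (matches: 0)
  'some' -> in reference (ref count 1, used 1/1) -> match (matches: 1)
  'while' -> not in reference -> no match (matches: 1)
  'rabbit' -> in reference (ref count 2, used 1/2) -> match (matches: 2)
Clipped matches: 2, Candidate length: 8
Precision = 2/8 = 1/4

1/4


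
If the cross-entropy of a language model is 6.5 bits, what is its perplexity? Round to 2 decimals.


Perplexity formula: PP = 2^H
H = 6.5
PP = 2^6.5
Decompose: 2^6.5 = 2^6 * 2^0.5 = 2^6 * sqrt(2)
2^6 = 64, sqrt(2) ~ 1.4142136
PP ~ 64 * 1.4142136 = 90.5096704
Rounded to 2 decimals: 90.51

90.51


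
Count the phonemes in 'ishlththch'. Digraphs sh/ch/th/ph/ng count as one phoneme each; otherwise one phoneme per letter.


Parsing 'ishlththch' greedily, digraphs first:
  'i' -> vowel phoneme (phonemes so far: 1)
  'sh' -> digraph (1 consonant phoneme) (phonemes so far: 2)
  'l' -> consonant phoneme (phonemes so far: 3)
  'th' -> digraph (1 consonant phoneme) (phonemes so far: 4)
  'th' -> digraph (1 consonant phoneme) (phonemes so far: 5)
  'ch' -> digraph (1 consonant phoneme) (phonemes so far: 6)
Total phonemes: 6

6


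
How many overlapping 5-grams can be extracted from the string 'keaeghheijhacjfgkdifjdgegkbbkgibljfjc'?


String 'keaeghheijhacjfgkdifjdgegkbbkgibljfjc' has length L = 37.
Number of overlapping n-grams = L - n + 1
Substituting: 37 - 5 + 1 = 33

33


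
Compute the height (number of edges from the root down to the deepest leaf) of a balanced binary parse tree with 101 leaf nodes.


In a balanced binary tree with n leaves the deepest leaf is ceil(log2(n)) edges below the root.
log2(101) = 6.6582
ceil(6.6582) = 7
height (edges) = 7

7


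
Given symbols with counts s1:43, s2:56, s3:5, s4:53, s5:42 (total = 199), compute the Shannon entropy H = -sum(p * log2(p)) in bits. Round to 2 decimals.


Computing entropy H = -sum(p_i * log2(p_i)):
  s1: p = 43/199 = 0.2161, -p*log2(p) = 0.4776
  s2: p = 56/199 = 0.2814, -p*log2(p) = 0.5148
  s3: p = 5/199 = 0.0251, -p*log2(p) = 0.1335
  s4: p = 53/199 = 0.2663, -p*log2(p) = 0.5083
  s5: p = 42/199 = 0.2111, -p*log2(p) = 0.4737
H = sum of terms = 2.1079
Rounded to 2 decimals: 2.11

2.11


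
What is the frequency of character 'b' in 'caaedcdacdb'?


Scanning 'caaedcdacdb' for 'b':
  Position 10: 'b' -> MATCH (count: 1)
Total occurrences of 'b': 1

1


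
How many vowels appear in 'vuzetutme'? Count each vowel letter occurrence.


Scanning each character of 'vuzetutme':
  Position 1: 'v' -> consonant (running count: 0)
  Position 2: 'u' -> vowel (running count: 1)
  Position 3: 'z' -> consonant (running count: 1)
  Position 4: 'e' -> vowel (running count: 2)
  Position 5: 't' -> consonant (running count: 2)
  Position 6: 'u' -> vowel (running count: 3)
  Position 7: 't' -> consonant (running count: 3)
  Position 8: 'm' -> consonant (running count: 3)
  Position 9: 'e' -> vowel (running count: 4)
Total vowels: 4

4


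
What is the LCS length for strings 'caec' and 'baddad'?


DP table for LCS of 'caec' and 'baddad':
       b  a  d  d  a  d
    0  0  0  0  0  0  0
  c 0  0  0  0  0  0  0
  a 0  0  1  1  1  1  1
  e 0  0  1  1  1  1  1
  c 0  0  1  1  1  1  1
LCS: 'a'
LCS length = 1

1


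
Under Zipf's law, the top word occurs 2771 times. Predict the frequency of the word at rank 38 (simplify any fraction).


Zipf's law: freq(rank) = f1 / rank
f1 = 2771, rank = 38
freq = 2771 / 38
GCD(2771, 38) = 1
Simplified: 2771/38

2771/38


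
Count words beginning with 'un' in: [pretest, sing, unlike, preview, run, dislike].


Checking each word for prefix 'un':
  'pretest' -> no (count: 0)
  'sing' -> no (count: 0)
  'unlike' -> YES, starts with 'un' (count: 1)
  'preview' -> no (count: 1)
  'run' -> no (count: 1)
  'dislike' -> no (count: 1)
Total with prefix 'un': 1

1


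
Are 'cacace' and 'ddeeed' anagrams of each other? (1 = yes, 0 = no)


Sort characters of 'cacace': 'aaccce'
Sort characters of 'ddeeed': 'dddeee'
Sorted forms differ -> they are NOT anagrams
Result: 0

0


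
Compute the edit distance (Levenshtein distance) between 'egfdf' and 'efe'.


Building DP table for s1='egfdf' (len 5) and s2='efe' (len 3):
       e  f  e
    0  1  2  3
  e 1  0  1  2
  g 2  1  1  2
  f 3  2  1  2
  d 4  3  2  2
  f 5  4  3  3
Edit distance = dp[5][3] = 3

3


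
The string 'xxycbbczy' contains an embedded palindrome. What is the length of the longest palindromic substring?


Scanning 'xxycbbczy' for palindromic substrings.
Substring at positions 3-6: 'cbbc'.
Check: reverse('cbbc') = 'cbbc' -> palindrome confirmed.
Neighbouring characters ('y' / 'z') break symmetry, so it cannot extend further.
No longer palindromic substring exists; longest length = 4

4


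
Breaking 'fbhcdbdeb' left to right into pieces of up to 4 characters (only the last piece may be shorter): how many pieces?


'fbhcdbdeb' has 9 characters.
Chunking with max size 4:
  Chunk 1: 'fbhc' (positions 0-3)
  Chunk 2: 'dbde' (positions 4-7)
  Chunk 3: 'b' (positions 8-8)
Total chunks: ceil(9 / 4) = 3

3


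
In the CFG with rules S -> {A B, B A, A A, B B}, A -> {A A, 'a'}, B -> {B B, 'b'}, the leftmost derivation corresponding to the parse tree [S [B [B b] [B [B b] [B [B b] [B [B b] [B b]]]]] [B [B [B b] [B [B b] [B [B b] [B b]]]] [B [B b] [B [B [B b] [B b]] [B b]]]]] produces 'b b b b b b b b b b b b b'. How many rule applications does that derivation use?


Every bracketed nonterminal node [X ...] in the tree is produced by exactly one rule application.
Reading the tree off as a leftmost derivation:
  Step 1: S  =>  B B   (applied S -> B B)
  Step 2: B B  =>  B B B   (applied B -> B B)
  Step 3: B B B  =>  b B B   (applied B -> b)
  Step 4: b B B  =>  b B B B   (applied B -> B B)
  Step 5: b B B B  =>  b b B B   (applied B -> b)
  Step 6: b b B B  =>  b b B B B   (applied B -> B B)
  Step 7: b b B B B  =>  b b b B B   (applied B -> b)
  Step 8: b b b B B  =>  b b b B B B   (applied B -> B B)
  Step 9: b b b B B B  =>  b b b b B B   (applied B -> b)
  Step 10: b b b b B B  =>  b b b b b B   (applied B -> b)
  Step 11: b b b b b B  =>  b b b b b B B   (applied B -> B B)
  Step 12: b b b b b B B  =>  b b b b b B B B   (applied B -> B B)
  Step 13: b b b b b B B B  =>  b b b b b b B B   (applied B -> b)
  Step 14: b b b b b b B B  =>  b b b b b b B B B   (applied B -> B B)
  Step 15: b b b b b b B B B  =>  b b b b b b b B B   (applied B -> b)
  Step 16: b b b b b b b B B  =>  b b b b b b b B B B   (applied B -> B B)
  Step 17: b b b b b b b B B B  =>  b b b b b b b b B B   (applied B -> b)
  Step 18: b b b b b b b b B B  =>  b b b b b b b b b B   (applied B -> b)
  Step 19: b b b b b b b b b B  =>  b b b b b b b b b B B   (applied B -> B B)
  Step 20: b b b b b b b b b B B  =>  b b b b b b b b b b B   (applied B -> b)
  Step 21: b b b b b b b b b b B  =>  b b b b b b b b b b B B   (applied B -> B B)
  Step 22: b b b b b b b b b b B B  =>  b b b b b b b b b b B B B   (applied B -> B B)
  Step 23: b b b b b b b b b b B B B  =>  b b b b b b b b b b b B B   (applied B -> b)
  Step 24: b b b b b b b b b b b B B  =>  b b b b b b b b b b b b B   (applied B -> b)
  Step 25: b b b b b b b b b b b b B  =>  b b b b b b b b b b b b b   (applied B -> b)
Final yield: b b b b b b b b b b b b b
Total rewrite steps: 25

25


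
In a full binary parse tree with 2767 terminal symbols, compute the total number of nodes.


Leaf nodes (terminals): 2767
Internal nodes = n - 1 = 2767 - 1 = 2766
Total = leaves + internal = 2767 + 2766 = 5533

5533


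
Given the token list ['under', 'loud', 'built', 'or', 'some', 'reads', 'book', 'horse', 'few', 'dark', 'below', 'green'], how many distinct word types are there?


Listing all tokens and tracking unique types:
  Token 1: 'under' -> NEW (unique so far: 1)
  Token 2: 'loud' -> NEW (unique so far: 2)
  Token 3: 'built' -> NEW (unique so far: 3)
  Token 4: 'or' -> NEW (unique so far: 4)
  Token 5: 'some' -> NEW (unique so far: 5)
  Token 6: 'reads' -> NEW (unique so far: 6)
  Token 7: 'book' -> NEW (unique so far: 7)
  Token 8: 'horse' -> NEW (unique so far: 8)
  Token 9: 'few' -> NEW (unique so far: 9)
  Token 10: 'dark' -> NEW (unique so far: 10)
  Token 11: 'below' -> NEW (unique so far: 11)
  Token 12: 'green' -> NEW (unique so far: 12)
Unique types: ('below', 'book', 'built', 'dark', 'few', 'green', 'horse', 'loud', 'or', 'reads', 'some', 'under')
Vocabulary size: 12

12
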